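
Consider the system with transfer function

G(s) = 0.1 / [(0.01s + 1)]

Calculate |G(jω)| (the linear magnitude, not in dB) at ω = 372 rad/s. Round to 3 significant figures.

0.0260

At ω = 372 rad/s:
pole (1 + j372·0.01) = 1 + j3.72 → |·| ≈ 3.8521, ∠ ≈ 74.95°
|G| = 0.1 · 1 / (3.8521) ≈ 0.02596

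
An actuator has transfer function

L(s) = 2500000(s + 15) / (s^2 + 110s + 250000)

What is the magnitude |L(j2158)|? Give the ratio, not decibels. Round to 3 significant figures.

1.22e+03

At s = jω = j2158:
zero (s+15): 15 + j2158 → |·| = √(15²+2158²) = √4657189 ≈ 2158.1, ∠ = arctan(2158/15) ≈ 89.60°
quadratic: (j2158)² + 110·j2158 + 250000 = -4406964 + j237380 → |·| ≈ 4.4134e+06, ∠ ≈ 176.92°
|L| = 2500000 · 2158.1 / 4.4134e+06 ≈ 1222.5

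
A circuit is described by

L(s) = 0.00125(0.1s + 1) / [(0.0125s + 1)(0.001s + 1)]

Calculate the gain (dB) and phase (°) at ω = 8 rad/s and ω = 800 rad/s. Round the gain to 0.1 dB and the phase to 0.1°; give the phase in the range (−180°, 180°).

ω = 8: -56.0 dB, 32.5°; ω = 800: -42.2 dB, -33.7°

At ω = 8 rad/s:
zero (1 + j8·0.1) = 1 + j0.8 → |·| ≈ 1.2806, ∠ ≈ 38.66°
pole (1 + j8·0.0125) = 1 + j0.1 → |·| ≈ 1.005, ∠ ≈ 5.71°
pole (1 + j8·0.001) = 1 + j0.008 → |·| ≈ 1, ∠ ≈ 0.46°
|L| = 0.00125 · 1.2806 / (1.005 · 1) ≈ 0.0015928
Gain = 20 log₁₀(0.0015928) ≈ -55.96 dB
∠L = (38.66°) − (5.71° + 0.46°) = 32.49°

At ω = 800 rad/s:
zero (1 + j800·0.1) = 1 + j80 → |·| ≈ 80.006, ∠ ≈ 89.28°
pole (1 + j800·0.0125) = 1 + j10 → |·| ≈ 10.05, ∠ ≈ 84.29°
pole (1 + j800·0.001) = 1 + j0.8 → |·| ≈ 1.2806, ∠ ≈ 38.66°
|L| = 0.00125 · 80.006 / (10.05 · 1.2806) ≈ 0.0077706
Gain = 20 log₁₀(0.0077706) ≈ -42.19 dB
∠L = (89.28°) − (84.29° + 38.66°) = -33.67°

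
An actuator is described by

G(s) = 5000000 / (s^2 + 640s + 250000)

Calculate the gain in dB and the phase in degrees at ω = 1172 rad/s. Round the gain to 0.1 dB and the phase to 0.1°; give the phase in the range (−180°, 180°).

11.4 dB, -146.3°

At s = jω = j1172:
quadratic: (j1172)² + 640·j1172 + 250000 = -1123584 + j750080 → |·| ≈ 1.3509e+06, ∠ ≈ 146.27°
|G| = 5000000 / 1.3509e+06 ≈ 3.7012
Gain = 20 log₁₀(3.7012) ≈ 11.37 dB
∠G = 0.00° − 146.27° = -146.27°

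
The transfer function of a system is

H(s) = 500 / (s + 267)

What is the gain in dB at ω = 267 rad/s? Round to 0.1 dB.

2.4 dB

Substitute s = j267:
Numerator: 500 = 500 + j0
Denominator: (j267) + 267 = 267 + j267
|N| = √(500² + 0²) ≈ 500, ∠N ≈ 0.00°
|D| = √(267² + 267²) ≈ 377.6, ∠D ≈ 45.00°
|H| = 500 / 377.6 ≈ 1.3242
Gain = 20 log₁₀(1.3242) ≈ 2.44 dB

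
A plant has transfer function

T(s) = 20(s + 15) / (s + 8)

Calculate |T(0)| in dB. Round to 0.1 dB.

31.5 dB

T(0) = 20·15 / (8) = 37.5
20 log₁₀(37.5) ≈ 31.48 dB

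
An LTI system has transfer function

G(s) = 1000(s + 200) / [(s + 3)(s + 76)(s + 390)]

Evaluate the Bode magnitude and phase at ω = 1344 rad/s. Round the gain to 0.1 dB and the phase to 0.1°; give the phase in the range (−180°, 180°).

-65.4 dB, -168.9°

At s = jω = j1344:
zero (s+200): 200 + j1344 → |·| = √(200²+1344²) = √1846336 ≈ 1358.8, ∠ = arctan(1344/200) ≈ 81.54°
pole (s+3): 3 + j1344 → |·| = √(3²+1344²) = √1806345 ≈ 1344, ∠ = arctan(1344/3) ≈ 89.87°
pole (s+76): 76 + j1344 → |·| = √(76²+1344²) = √1812112 ≈ 1346.1, ∠ = arctan(1344/76) ≈ 86.76°
pole (s+390): 390 + j1344 → |·| = √(390²+1344²) = √1958436 ≈ 1399.4, ∠ = arctan(1344/390) ≈ 73.82°
|G| = 1000 · 1358.8 / 2.5317e+09 ≈ 0.00053671
Gain = 20 log₁₀(0.00053671) ≈ -65.41 dB
∠G = 81.54° − 250.45° = -168.91°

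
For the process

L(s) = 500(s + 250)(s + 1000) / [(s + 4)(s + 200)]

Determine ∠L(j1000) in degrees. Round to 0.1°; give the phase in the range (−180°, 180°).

-47.5°

At s = jω = j1000:
zero (s+250): 250 + j1000 → |·| = √(250²+1000²) = √1062500 ≈ 1030.8, ∠ = arctan(1000/250) ≈ 75.96°
zero (s+1000): 1000 + j1000 → |·| = √(1000²+1000²) = √2000000 ≈ 1414.2, ∠ = arctan(1000/1000) ≈ 45.00°
pole (s+4): 4 + j1000 → |·| = √(4²+1000²) = √1000016 ≈ 1000, ∠ = arctan(1000/4) ≈ 89.77°
pole (s+200): 200 + j1000 → |·| = √(200²+1000²) = √1040000 ≈ 1019.8, ∠ = arctan(1000/200) ≈ 78.69°
∠L = 120.96° − 168.46° = -47.50°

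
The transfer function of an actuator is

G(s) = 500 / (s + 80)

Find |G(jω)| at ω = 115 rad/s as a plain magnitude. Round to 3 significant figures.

At s = jω = j115:
pole (s+80): 80 + j115 → |·| = √(80²+115²) = √19625 ≈ 140.09, ∠ = arctan(115/80) ≈ 55.18°
|G| = 500 / 140.09 ≈ 3.5691

3.57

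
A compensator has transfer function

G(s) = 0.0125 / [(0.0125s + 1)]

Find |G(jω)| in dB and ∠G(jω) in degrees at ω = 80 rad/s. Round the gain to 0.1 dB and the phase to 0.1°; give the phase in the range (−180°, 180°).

At ω = 80 rad/s:
pole (1 + j80·0.0125) = 1 + j1 → |·| ≈ 1.4142, ∠ ≈ 45.00°
|G| = 0.0125 · 1 / (1.4142) ≈ 0.0088389
Gain = 20 log₁₀(0.0088389) ≈ -41.07 dB
∠G = (0°) − (45.00°) = -45.00°

-41.1 dB, -45.0°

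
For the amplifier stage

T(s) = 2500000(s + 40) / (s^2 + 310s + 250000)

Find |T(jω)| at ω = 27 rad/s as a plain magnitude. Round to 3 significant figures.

At s = jω = j27:
zero (s+40): 40 + j27 → |·| = √(40²+27²) = √2329 ≈ 48.26, ∠ = arctan(27/40) ≈ 34.02°
quadratic: (j27)² + 310·j27 + 250000 = 249271 + j8370 → |·| ≈ 2.4941e+05, ∠ ≈ 1.92°
|T| = 2500000 · 48.26 / 2.4941e+05 ≈ 483.74

484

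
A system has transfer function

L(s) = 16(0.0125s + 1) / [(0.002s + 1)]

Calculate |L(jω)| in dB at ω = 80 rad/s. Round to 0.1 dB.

At ω = 80 rad/s:
zero (1 + j80·0.0125) = 1 + j1 → |·| ≈ 1.4142, ∠ ≈ 45.00°
pole (1 + j80·0.002) = 1 + j0.16 → |·| ≈ 1.0127, ∠ ≈ 9.09°
|L| = 16 · 1.4142 / (1.0127) ≈ 22.343
Gain = 20 log₁₀(22.343) ≈ 26.98 dB

27.0 dB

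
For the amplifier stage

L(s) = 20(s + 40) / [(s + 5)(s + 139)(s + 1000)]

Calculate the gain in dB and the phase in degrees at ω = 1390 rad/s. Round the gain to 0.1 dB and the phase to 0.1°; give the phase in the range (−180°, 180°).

-101.6 dB, -140.0°

At s = jω = j1390:
zero (s+40): 40 + j1390 → |·| = √(40²+1390²) = √1933700 ≈ 1390.6, ∠ = arctan(1390/40) ≈ 88.35°
pole (s+5): 5 + j1390 → |·| = √(5²+1390²) = √1932125 ≈ 1390, ∠ = arctan(1390/5) ≈ 89.79°
pole (s+139): 139 + j1390 → |·| = √(139²+1390²) = √1951421 ≈ 1396.9, ∠ = arctan(1390/139) ≈ 84.29°
pole (s+1000): 1000 + j1390 → |·| = √(1000²+1390²) = √2932100 ≈ 1712.3, ∠ = arctan(1390/1000) ≈ 54.27°
|L| = 20 · 1390.6 / 3.3248e+09 ≈ 8.365e-06
Gain = 20 log₁₀(8.365e-06) ≈ -101.55 dB
∠L = 88.35° − 228.35° = -140.00°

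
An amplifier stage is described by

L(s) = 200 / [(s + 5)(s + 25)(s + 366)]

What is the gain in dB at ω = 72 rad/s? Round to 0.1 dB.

At s = jω = j72:
pole (s+5): 5 + j72 → |·| = √(5²+72²) = √5209 ≈ 72.173, ∠ = arctan(72/5) ≈ 86.03°
pole (s+25): 25 + j72 → |·| = √(25²+72²) = √5809 ≈ 76.217, ∠ = arctan(72/25) ≈ 70.85°
pole (s+366): 366 + j72 → |·| = √(366²+72²) = √139140 ≈ 373.01, ∠ = arctan(72/366) ≈ 11.13°
|L| = 200 / 2.0519e+06 ≈ 9.7471e-05
Gain = 20 log₁₀(9.7471e-05) ≈ -80.22 dB

-80.2 dB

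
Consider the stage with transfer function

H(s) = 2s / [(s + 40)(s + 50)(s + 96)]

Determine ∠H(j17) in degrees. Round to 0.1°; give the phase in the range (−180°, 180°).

38.2°

At s = jω = j17:
zero at origin: s = j17 → |·| = 17, ∠ = 90.00°
pole (s+40): 40 + j17 → |·| = √(40²+17²) = √1889 ≈ 43.463, ∠ = arctan(17/40) ≈ 23.03°
pole (s+50): 50 + j17 → |·| = √(50²+17²) = √2789 ≈ 52.811, ∠ = arctan(17/50) ≈ 18.78°
pole (s+96): 96 + j17 → |·| = √(96²+17²) = √9505 ≈ 97.494, ∠ = arctan(17/96) ≈ 10.04°
∠H = 90.00° − 51.85° = 38.15°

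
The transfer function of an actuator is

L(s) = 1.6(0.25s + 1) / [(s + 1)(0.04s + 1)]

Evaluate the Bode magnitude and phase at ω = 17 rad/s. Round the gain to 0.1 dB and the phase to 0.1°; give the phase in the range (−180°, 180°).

-9.4 dB, -44.1°

At ω = 17 rad/s:
zero (1 + j17·0.25) = 1 + j4.25 → |·| ≈ 4.3661, ∠ ≈ 76.76°
pole (1 + j17·1) = 1 + j17 → |·| ≈ 17.029, ∠ ≈ 86.63°
pole (1 + j17·0.04) = 1 + j0.68 → |·| ≈ 1.2093, ∠ ≈ 34.22°
|L| = 1.6 · 4.3661 / (17.029 · 1.2093) ≈ 0.33923
Gain = 20 log₁₀(0.33923) ≈ -9.39 dB
∠L = (76.76°) − (86.63° + 34.22°) = -44.09°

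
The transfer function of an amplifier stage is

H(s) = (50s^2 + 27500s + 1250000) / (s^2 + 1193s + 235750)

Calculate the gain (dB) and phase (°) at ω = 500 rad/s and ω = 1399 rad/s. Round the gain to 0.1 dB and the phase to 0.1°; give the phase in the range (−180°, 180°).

ω = 500: 29.5 dB, 37.9°; ω = 1399: 32.7 dB, 22.4°

Substitute s = j500:
Numerator: 50(j500)^2 + 27500(j500) + 1250000 = -11250000 + j13750000
Denominator: (j500)^2 + 1193(j500) + 235750 = -14250 + j596500
|N| = √(11250000² + 13750000²) ≈ 1.7766e+07, ∠N ≈ 129.29°
|D| = √(14250² + 596500²) ≈ 5.9667e+05, ∠D ≈ 91.37°
|H| = 1.7766e+07 / 5.9667e+05 ≈ 29.775
Gain = 20 log₁₀(29.775) ≈ 29.48 dB
∠H = 129.29° − 91.37° = 37.92°

Substitute s = j1399:
Numerator: 50(j1399)^2 + 27500(j1399) + 1250000 = -96610050 + j38472500
Denominator: (j1399)^2 + 1193(j1399) + 235750 = -1721451 + j1669007
|N| = √(96610050² + 38472500²) ≈ 1.0399e+08, ∠N ≈ 158.29°
|D| = √(1721451² + 1669007²) ≈ 2.3977e+06, ∠D ≈ 135.89°
|H| = 1.0399e+08 / 2.3977e+06 ≈ 43.371
Gain = 20 log₁₀(43.371) ≈ 32.74 dB
∠H = 158.29° − 135.89° = 22.40°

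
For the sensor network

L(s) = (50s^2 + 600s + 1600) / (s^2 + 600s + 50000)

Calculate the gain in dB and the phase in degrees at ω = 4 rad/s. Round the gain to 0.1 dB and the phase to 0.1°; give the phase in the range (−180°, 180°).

Substitute s = j4:
Numerator: 50(j4)^2 + 600(j4) + 1600 = 800 + j2400
Denominator: (j4)^2 + 600(j4) + 50000 = 49984 + j2400
|N| = √(800² + 2400²) ≈ 2529.8, ∠N ≈ 71.57°
|D| = √(49984² + 2400²) ≈ 50042, ∠D ≈ 2.75°
|L| = 2529.8 / 50042 ≈ 0.050554
Gain = 20 log₁₀(0.050554) ≈ -25.92 dB
∠L = 71.57° − 2.75° = 68.82°

-25.9 dB, 68.8°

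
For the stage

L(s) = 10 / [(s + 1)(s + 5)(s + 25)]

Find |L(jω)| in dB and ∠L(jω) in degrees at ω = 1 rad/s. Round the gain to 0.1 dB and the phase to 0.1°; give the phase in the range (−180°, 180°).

At s = jω = j1:
pole (s+1): 1 + j1 → |·| = √(1²+1²) = √2 ≈ 1.4142, ∠ = arctan(1/1) ≈ 45.00°
pole (s+5): 5 + j1 → |·| = √(5²+1²) = √26 ≈ 5.099, ∠ = arctan(1/5) ≈ 11.31°
pole (s+25): 25 + j1 → |·| = √(25²+1²) = √626 ≈ 25.02, ∠ = arctan(1/25) ≈ 2.29°
|L| = 10 / 180.42 ≈ 0.055426
Gain = 20 log₁₀(0.055426) ≈ -25.13 dB
∠L = 0.00° − 58.60° = -58.60°

-25.1 dB, -58.6°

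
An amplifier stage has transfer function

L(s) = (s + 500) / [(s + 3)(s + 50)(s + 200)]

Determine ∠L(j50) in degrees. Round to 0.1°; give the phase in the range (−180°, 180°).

At s = jω = j50:
zero (s+500): 500 + j50 → |·| = √(500²+50²) = √252500 ≈ 502.49, ∠ = arctan(50/500) ≈ 5.71°
pole (s+3): 3 + j50 → |·| = √(3²+50²) = √2509 ≈ 50.09, ∠ = arctan(50/3) ≈ 86.57°
pole (s+50): 50 + j50 → |·| = √(50²+50²) = √5000 ≈ 70.711, ∠ = arctan(50/50) ≈ 45.00°
pole (s+200): 200 + j50 → |·| = √(200²+50²) = √42500 ≈ 206.16, ∠ = arctan(50/200) ≈ 14.04°
∠L = 5.71° − 145.61° = -139.90°

-139.9°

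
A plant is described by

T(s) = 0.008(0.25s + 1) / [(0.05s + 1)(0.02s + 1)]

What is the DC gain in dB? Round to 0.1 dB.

T(0) = 0.008 · 1 / 1 = 0.008
20 log₁₀(0.008) ≈ -41.94 dB

-41.9 dB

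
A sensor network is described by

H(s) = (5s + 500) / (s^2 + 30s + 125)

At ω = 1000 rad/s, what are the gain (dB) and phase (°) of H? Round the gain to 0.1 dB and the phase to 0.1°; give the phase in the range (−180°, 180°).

-46.0 dB, -94.0°

Substitute s = j1000:
Numerator: 5(j1000) + 500 = 500 + j5000
Denominator: (j1000)^2 + 30(j1000) + 125 = -999875 + j30000
|N| = √(500² + 5000²) ≈ 5024.9, ∠N ≈ 84.29°
|D| = √(999875² + 30000²) ≈ 1.0003e+06, ∠D ≈ 178.28°
|H| = 5024.9 / 1.0003e+06 ≈ 0.0050234
Gain = 20 log₁₀(0.0050234) ≈ -45.98 dB
∠H = 84.29° − 178.28° = -93.99°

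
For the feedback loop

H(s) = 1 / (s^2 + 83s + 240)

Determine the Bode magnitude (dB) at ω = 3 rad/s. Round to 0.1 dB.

-50.6 dB

Substitute s = j3:
Numerator: 1 = 1 + j0
Denominator: (j3)^2 + 83(j3) + 240 = 231 + j249
|N| = √(1² + 0²) ≈ 1, ∠N ≈ 0.00°
|D| = √(231² + 249²) ≈ 339.65, ∠D ≈ 47.15°
|H| = 1 / 339.65 ≈ 0.0029442
Gain = 20 log₁₀(0.0029442) ≈ -50.62 dB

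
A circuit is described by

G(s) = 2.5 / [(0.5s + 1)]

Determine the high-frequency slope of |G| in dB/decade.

-20 dB/decade

Each pole contributes −20 dB/decade at high frequency; each zero contributes +20 dB/decade.
Net: 0 zero(s) − 1 pole(s) → -20 dB/decade.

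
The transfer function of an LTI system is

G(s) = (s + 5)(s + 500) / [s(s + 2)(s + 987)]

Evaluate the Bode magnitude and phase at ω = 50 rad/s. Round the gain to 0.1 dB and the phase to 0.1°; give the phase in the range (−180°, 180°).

At s = jω = j50:
zero (s+5): 5 + j50 → |·| = √(5²+50²) = √2525 ≈ 50.249, ∠ = arctan(50/5) ≈ 84.29°
zero (s+500): 500 + j50 → |·| = √(500²+50²) = √252500 ≈ 502.49, ∠ = arctan(50/500) ≈ 5.71°
pole (s+2): 2 + j50 → |·| = √(2²+50²) = √2504 ≈ 50.04, ∠ = arctan(50/2) ≈ 87.71°
pole (s+987): 987 + j50 → |·| = √(987²+50²) = √976669 ≈ 988.27, ∠ = arctan(50/987) ≈ 2.90°
pole at origin: |s| = 50, ∠ = 90.00° (in denominator)
|G| = 1 · 25250 / 2.4727e+06 ≈ 0.010212
Gain = 20 log₁₀(0.010212) ≈ -39.82 dB
∠G = 90.00° − 180.61° = -90.61°

-39.8 dB, -90.6°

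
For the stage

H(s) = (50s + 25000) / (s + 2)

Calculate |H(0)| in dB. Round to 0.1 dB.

H(0) = 25000 / 2 = 12500
20 log₁₀(12500) ≈ 81.94 dB

81.9 dB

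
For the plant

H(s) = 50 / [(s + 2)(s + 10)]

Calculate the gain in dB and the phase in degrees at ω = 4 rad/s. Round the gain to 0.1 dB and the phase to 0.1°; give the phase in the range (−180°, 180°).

At s = jω = j4:
pole (s+2): 2 + j4 → |·| = √(2²+4²) = √20 ≈ 4.4721, ∠ = arctan(4/2) ≈ 63.43°
pole (s+10): 10 + j4 → |·| = √(10²+4²) = √116 ≈ 10.77, ∠ = arctan(4/10) ≈ 21.80°
|H| = 50 / 48.165 ≈ 1.0381
Gain = 20 log₁₀(1.0381) ≈ 0.32 dB
∠H = 0.00° − 85.23° = -85.23°

0.3 dB, -85.2°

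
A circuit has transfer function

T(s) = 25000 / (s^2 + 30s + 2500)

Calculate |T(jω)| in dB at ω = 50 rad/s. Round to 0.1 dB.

At s = jω = j50:
quadratic: (j50)² + 30·j50 + 2500 = 0 + j1500 → |·| ≈ 1500, ∠ ≈ 90.00°
|T| = 25000 / 1500 ≈ 16.667
Gain = 20 log₁₀(16.667) ≈ 24.44 dB

24.4 dB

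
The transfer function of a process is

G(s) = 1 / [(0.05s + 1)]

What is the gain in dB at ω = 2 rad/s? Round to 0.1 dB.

-0.0 dB

At ω = 2 rad/s:
pole (1 + j2·0.05) = 1 + j0.1 → |·| ≈ 1.005, ∠ ≈ 5.71°
|G| = 1 · 1 / (1.005) ≈ 0.99502
Gain = 20 log₁₀(0.99502) ≈ -0.04 dB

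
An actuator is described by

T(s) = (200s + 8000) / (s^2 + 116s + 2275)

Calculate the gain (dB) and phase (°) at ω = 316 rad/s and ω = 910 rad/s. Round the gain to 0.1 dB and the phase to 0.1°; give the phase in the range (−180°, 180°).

Substitute s = j316:
Numerator: 200(j316) + 8000 = 8000 + j63200
Denominator: (j316)^2 + 116(j316) + 2275 = -97581 + j36656
|N| = √(8000² + 63200²) ≈ 63704, ∠N ≈ 82.79°
|D| = √(97581² + 36656²) ≈ 1.0424e+05, ∠D ≈ 159.41°
|T| = 63704 / 1.0424e+05 ≈ 0.61113
Gain = 20 log₁₀(0.61113) ≈ -4.28 dB
∠T = 82.79° − 159.41° = -76.62°

Substitute s = j910:
Numerator: 200(j910) + 8000 = 8000 + j182000
Denominator: (j910)^2 + 116(j910) + 2275 = -825825 + j105560
|N| = √(8000² + 182000²) ≈ 1.8218e+05, ∠N ≈ 87.48°
|D| = √(825825² + 105560²) ≈ 8.3254e+05, ∠D ≈ 172.72°
|T| = 1.8218e+05 / 8.3254e+05 ≈ 0.21882
Gain = 20 log₁₀(0.21882) ≈ -13.20 dB
∠T = 87.48° − 172.72° = -85.24°

ω = 316: -4.3 dB, -76.6°; ω = 910: -13.2 dB, -85.2°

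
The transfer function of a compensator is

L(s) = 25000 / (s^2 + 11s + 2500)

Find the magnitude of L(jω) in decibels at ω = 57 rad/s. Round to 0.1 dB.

28.2 dB

At s = jω = j57:
quadratic: (j57)² + 11·j57 + 2500 = -749 + j627 → |·| ≈ 976.8, ∠ ≈ 140.07°
|L| = 25000 / 976.8 ≈ 25.594
Gain = 20 log₁₀(25.594) ≈ 28.16 dB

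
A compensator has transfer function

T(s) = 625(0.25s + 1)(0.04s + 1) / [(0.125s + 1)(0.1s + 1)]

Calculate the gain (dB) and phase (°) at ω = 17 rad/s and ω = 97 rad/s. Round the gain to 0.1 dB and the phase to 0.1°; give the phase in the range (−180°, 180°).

ω = 17: 57.1 dB, -13.4°; ω = 97: 54.2 dB, -6.2°

At ω = 17 rad/s:
zero (1 + j17·0.25) = 1 + j4.25 → |·| ≈ 4.3661, ∠ ≈ 76.76°
zero (1 + j17·0.04) = 1 + j0.68 → |·| ≈ 1.2093, ∠ ≈ 34.22°
pole (1 + j17·0.125) = 1 + j2.125 → |·| ≈ 2.3485, ∠ ≈ 64.80°
pole (1 + j17·0.1) = 1 + j1.7 → |·| ≈ 1.9723, ∠ ≈ 59.53°
|T| = 625 · 4.3661 · 1.2093 / (2.3485 · 1.9723) ≈ 712.43
Gain = 20 log₁₀(712.43) ≈ 57.05 dB
∠T = (76.76° + 34.22°) − (64.80° + 59.53°) = -13.35°

At ω = 97 rad/s:
zero (1 + j97·0.25) = 1 + j24.25 → |·| ≈ 24.271, ∠ ≈ 87.64°
zero (1 + j97·0.04) = 1 + j3.88 → |·| ≈ 4.0068, ∠ ≈ 75.55°
pole (1 + j97·0.125) = 1 + j12.125 → |·| ≈ 12.166, ∠ ≈ 85.29°
pole (1 + j97·0.1) = 1 + j9.7 → |·| ≈ 9.7514, ∠ ≈ 84.11°
|T| = 625 · 24.271 · 4.0068 / (12.166 · 9.7514) ≈ 512.33
Gain = 20 log₁₀(512.33) ≈ 54.19 dB
∠T = (87.64° + 75.55°) − (85.29° + 84.11°) = -6.21°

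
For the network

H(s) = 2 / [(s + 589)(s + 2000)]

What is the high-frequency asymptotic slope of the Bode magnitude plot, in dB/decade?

-40 dB/decade

Each pole contributes −20 dB/decade at high frequency; each zero contributes +20 dB/decade.
Net: 0 zero(s) − 2 pole(s) → -40 dB/decade.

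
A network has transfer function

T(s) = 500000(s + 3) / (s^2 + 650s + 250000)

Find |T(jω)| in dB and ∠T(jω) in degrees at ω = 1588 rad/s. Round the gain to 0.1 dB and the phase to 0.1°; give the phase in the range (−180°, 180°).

50.1 dB, -65.7°

At s = jω = j1588:
zero (s+3): 3 + j1588 → |·| = √(3²+1588²) = √2521753 ≈ 1588, ∠ = arctan(1588/3) ≈ 89.89°
quadratic: (j1588)² + 650·j1588 + 250000 = -2271744 + j1032200 → |·| ≈ 2.4952e+06, ∠ ≈ 155.56°
|T| = 500000 · 1588 / 2.4952e+06 ≈ 318.21
Gain = 20 log₁₀(318.21) ≈ 50.05 dB
∠T = 89.89° − 155.56° = -65.67°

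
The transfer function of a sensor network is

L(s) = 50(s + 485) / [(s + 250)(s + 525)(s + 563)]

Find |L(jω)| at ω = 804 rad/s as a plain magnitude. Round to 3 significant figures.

At s = jω = j804:
zero (s+485): 485 + j804 → |·| = √(485²+804²) = √881641 ≈ 938.96, ∠ = arctan(804/485) ≈ 58.90°
pole (s+250): 250 + j804 → |·| = √(250²+804²) = √708916 ≈ 841.97, ∠ = arctan(804/250) ≈ 72.73°
pole (s+525): 525 + j804 → |·| = √(525²+804²) = √922041 ≈ 960.23, ∠ = arctan(804/525) ≈ 56.86°
pole (s+563): 563 + j804 → |·| = √(563²+804²) = √963385 ≈ 981.52, ∠ = arctan(804/563) ≈ 55.00°
|L| = 50 · 938.96 / 7.9354e+08 ≈ 5.9163e-05

5.92e-05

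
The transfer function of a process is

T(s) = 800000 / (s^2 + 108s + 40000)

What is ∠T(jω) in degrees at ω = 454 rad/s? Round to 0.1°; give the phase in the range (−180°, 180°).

At s = jω = j454:
quadratic: (j454)² + 108·j454 + 40000 = -166116 + j49032 → |·| ≈ 1.732e+05, ∠ ≈ 163.56°
∠T = 0.00° − 163.56° = -163.56°

-163.6°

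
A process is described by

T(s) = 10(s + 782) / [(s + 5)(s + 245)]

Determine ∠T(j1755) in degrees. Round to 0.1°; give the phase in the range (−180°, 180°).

At s = jω = j1755:
zero (s+782): 782 + j1755 → |·| = √(782²+1755²) = √3691549 ≈ 1921.3, ∠ = arctan(1755/782) ≈ 65.98°
pole (s+5): 5 + j1755 → |·| = √(5²+1755²) = √3080050 ≈ 1755, ∠ = arctan(1755/5) ≈ 89.84°
pole (s+245): 245 + j1755 → |·| = √(245²+1755²) = √3140050 ≈ 1772, ∠ = arctan(1755/245) ≈ 82.05°
∠T = 65.98° − 171.89° = -105.91°

-105.9°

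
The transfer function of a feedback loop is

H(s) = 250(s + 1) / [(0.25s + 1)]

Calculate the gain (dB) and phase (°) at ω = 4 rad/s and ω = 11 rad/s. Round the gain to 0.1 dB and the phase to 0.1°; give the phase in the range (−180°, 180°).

ω = 4: 57.3 dB, 31.0°; ω = 11: 59.5 dB, 14.8°

At ω = 4 rad/s:
zero (1 + j4·1) = 1 + j4 → |·| ≈ 4.1231, ∠ ≈ 75.96°
pole (1 + j4·0.25) = 1 + j1 → |·| ≈ 1.4142, ∠ ≈ 45.00°
|H| = 250 · 4.1231 / (1.4142) ≈ 728.87
Gain = 20 log₁₀(728.87) ≈ 57.25 dB
∠H = (75.96°) − (45.00°) = 30.96°

At ω = 11 rad/s:
zero (1 + j11·1) = 1 + j11 → |·| ≈ 11.045, ∠ ≈ 84.81°
pole (1 + j11·0.25) = 1 + j2.75 → |·| ≈ 2.9262, ∠ ≈ 70.02°
|H| = 250 · 11.045 / (2.9262) ≈ 943.63
Gain = 20 log₁₀(943.63) ≈ 59.50 dB
∠H = (84.81°) − (70.02°) = 14.79°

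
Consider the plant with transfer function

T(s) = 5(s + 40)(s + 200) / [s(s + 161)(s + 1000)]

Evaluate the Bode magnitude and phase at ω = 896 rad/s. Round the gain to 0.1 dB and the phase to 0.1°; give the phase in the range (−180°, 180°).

-48.5 dB, -46.8°

At s = jω = j896:
zero (s+40): 40 + j896 → |·| = √(40²+896²) = √804416 ≈ 896.89, ∠ = arctan(896/40) ≈ 87.44°
zero (s+200): 200 + j896 → |·| = √(200²+896²) = √842816 ≈ 918.05, ∠ = arctan(896/200) ≈ 77.42°
pole (s+161): 161 + j896 → |·| = √(161²+896²) = √828737 ≈ 910.35, ∠ = arctan(896/161) ≈ 79.81°
pole (s+1000): 1000 + j896 → |·| = √(1000²+896²) = √1802816 ≈ 1342.7, ∠ = arctan(896/1000) ≈ 41.86°
pole at origin: |s| = 896, ∠ = 90.00° (in denominator)
|T| = 5 · 8.2339e+05 / 1.0952e+09 ≈ 0.0037591
Gain = 20 log₁₀(0.0037591) ≈ -48.50 dB
∠T = 164.86° − 211.67° = -46.81°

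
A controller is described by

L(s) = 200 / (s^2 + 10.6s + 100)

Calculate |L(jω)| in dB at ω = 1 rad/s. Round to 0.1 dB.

At s = jω = j1:
quadratic: (j1)² + 10.6·j1 + 100 = 99 + j10.6 → |·| ≈ 99.566, ∠ ≈ 6.11°
|L| = 200 / 99.566 ≈ 2.0087
Gain = 20 log₁₀(2.0087) ≈ 6.06 dB

6.1 dB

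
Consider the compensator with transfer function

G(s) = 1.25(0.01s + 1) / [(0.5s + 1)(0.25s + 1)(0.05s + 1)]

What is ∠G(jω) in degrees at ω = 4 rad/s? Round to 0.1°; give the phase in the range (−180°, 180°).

-117.5°

At ω = 4 rad/s:
zero (1 + j4·0.01) = 1 + j0.04 → |·| ≈ 1.0008, ∠ ≈ 2.29°
pole (1 + j4·0.5) = 1 + j2 → |·| ≈ 2.2361, ∠ ≈ 63.43°
pole (1 + j4·0.25) = 1 + j1 → |·| ≈ 1.4142, ∠ ≈ 45.00°
pole (1 + j4·0.05) = 1 + j0.2 → |·| ≈ 1.0198, ∠ ≈ 11.31°
∠G = (2.29°) − (63.43° + 45.00° + 11.31°) = -117.45°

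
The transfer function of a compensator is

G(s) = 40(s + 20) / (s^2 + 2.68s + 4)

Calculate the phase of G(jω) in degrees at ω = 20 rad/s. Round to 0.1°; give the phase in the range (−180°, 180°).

At s = jω = j20:
zero (s+20): 20 + j20 → |·| = √(20²+20²) = √800 ≈ 28.284, ∠ = arctan(20/20) ≈ 45.00°
quadratic: (j20)² + 2.68·j20 + 4 = -396 + j53.6 → |·| ≈ 399.61, ∠ ≈ 172.29°
∠G = 45.00° − 172.29° = -127.29°

-127.3°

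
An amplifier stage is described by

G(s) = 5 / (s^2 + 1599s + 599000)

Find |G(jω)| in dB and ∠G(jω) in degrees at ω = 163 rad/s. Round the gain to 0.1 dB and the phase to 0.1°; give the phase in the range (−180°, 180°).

Substitute s = j163:
Numerator: 5 = 5 + j0
Denominator: (j163)^2 + 1599(j163) + 599000 = 572431 + j260637
|N| = √(5² + 0²) ≈ 5, ∠N ≈ 0.00°
|D| = √(572431² + 260637²) ≈ 6.2897e+05, ∠D ≈ 24.48°
|G| = 5 / 6.2897e+05 ≈ 7.9495e-06
Gain = 20 log₁₀(7.9495e-06) ≈ -101.99 dB
∠G = 0.00° − 24.48° = -24.48°

-102.0 dB, -24.5°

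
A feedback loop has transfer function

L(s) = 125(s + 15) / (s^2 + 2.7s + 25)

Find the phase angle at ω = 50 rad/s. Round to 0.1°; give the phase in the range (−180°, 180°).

-103.6°

At s = jω = j50:
zero (s+15): 15 + j50 → |·| = √(15²+50²) = √2725 ≈ 52.202, ∠ = arctan(50/15) ≈ 73.30°
quadratic: (j50)² + 2.7·j50 + 25 = -2475 + j135 → |·| ≈ 2478.7, ∠ ≈ 176.88°
∠L = 73.30° − 176.88° = -103.58°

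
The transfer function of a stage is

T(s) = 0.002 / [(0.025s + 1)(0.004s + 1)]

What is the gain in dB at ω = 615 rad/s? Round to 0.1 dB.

At ω = 615 rad/s:
pole (1 + j615·0.025) = 1 + j15.375 → |·| ≈ 15.407, ∠ ≈ 86.28°
pole (1 + j615·0.004) = 1 + j2.46 → |·| ≈ 2.6555, ∠ ≈ 67.88°
|T| = 0.002 · 1 / (15.407 · 2.6555) ≈ 4.8884e-05
Gain = 20 log₁₀(4.8884e-05) ≈ -86.22 dB

-86.2 dB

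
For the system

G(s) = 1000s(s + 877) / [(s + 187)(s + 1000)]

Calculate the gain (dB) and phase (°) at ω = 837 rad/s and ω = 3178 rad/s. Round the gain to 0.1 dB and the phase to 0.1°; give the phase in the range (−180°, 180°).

ω = 837: 59.2 dB, 16.3°; ω = 3178: 59.9 dB, 5.4°

At s = jω = j837:
zero (s+877): 877 + j837 → |·| = √(877²+837²) = √1469698 ≈ 1212.3, ∠ = arctan(837/877) ≈ 43.66°
zero at origin: s = j837 → |·| = 837, ∠ = 90.00°
pole (s+187): 187 + j837 → |·| = √(187²+837²) = √735538 ≈ 857.64, ∠ = arctan(837/187) ≈ 77.41°
pole (s+1000): 1000 + j837 → |·| = √(1000²+837²) = √1700569 ≈ 1304.1, ∠ = arctan(837/1000) ≈ 39.93°
|G| = 1000 · 1.0147e+06 / 1.1184e+06 ≈ 907.28
Gain = 20 log₁₀(907.28) ≈ 59.15 dB
∠G = 133.66° − 117.34° = 16.32°

At s = jω = j3178:
zero (s+877): 877 + j3178 → |·| = √(877²+3178²) = √10868813 ≈ 3296.8, ∠ = arctan(3178/877) ≈ 74.57°
zero at origin: s = j3178 → |·| = 3178, ∠ = 90.00°
pole (s+187): 187 + j3178 → |·| = √(187²+3178²) = √10134653 ≈ 3183.5, ∠ = arctan(3178/187) ≈ 86.63°
pole (s+1000): 1000 + j3178 → |·| = √(1000²+3178²) = √11099684 ≈ 3331.6, ∠ = arctan(3178/1000) ≈ 72.53°
|G| = 1000 · 1.0477e+07 / 1.0606e+07 ≈ 987.84
Gain = 20 log₁₀(987.84) ≈ 59.89 dB
∠G = 164.57° − 159.16° = 5.41°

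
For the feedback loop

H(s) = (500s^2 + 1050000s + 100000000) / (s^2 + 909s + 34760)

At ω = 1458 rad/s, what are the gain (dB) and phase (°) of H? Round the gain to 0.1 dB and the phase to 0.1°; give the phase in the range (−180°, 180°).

Substitute s = j1458:
Numerator: 500(j1458)^2 + 1050000(j1458) + 100000000 = -962882000 + j1530900000
Denominator: (j1458)^2 + 909(j1458) + 34760 = -2091004 + j1325322
|N| = √(962882000² + 1530900000²) ≈ 1.8085e+09, ∠N ≈ 122.17°
|D| = √(2091004² + 1325322²) ≈ 2.4756e+06, ∠D ≈ 147.63°
|H| = 1.8085e+09 / 2.4756e+06 ≈ 730.53
Gain = 20 log₁₀(730.53) ≈ 57.27 dB
∠H = 122.17° − 147.63° = -25.46°

57.3 dB, -25.5°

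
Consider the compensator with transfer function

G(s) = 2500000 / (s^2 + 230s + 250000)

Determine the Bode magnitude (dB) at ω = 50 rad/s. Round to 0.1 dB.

At s = jω = j50:
quadratic: (j50)² + 230·j50 + 250000 = 247500 + j11500 → |·| ≈ 2.4777e+05, ∠ ≈ 2.66°
|G| = 2500000 / 2.4777e+05 ≈ 10.09
Gain = 20 log₁₀(10.09) ≈ 20.08 dB

20.1 dB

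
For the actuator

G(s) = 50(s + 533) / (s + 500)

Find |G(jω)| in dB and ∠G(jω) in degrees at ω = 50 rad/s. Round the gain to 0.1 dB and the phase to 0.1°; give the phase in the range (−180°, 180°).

At s = jω = j50:
zero (s+533): 533 + j50 → |·| = √(533²+50²) = √286589 ≈ 535.34, ∠ = arctan(50/533) ≈ 5.36°
pole (s+500): 500 + j50 → |·| = √(500²+50²) = √252500 ≈ 502.49, ∠ = arctan(50/500) ≈ 5.71°
|G| = 50 · 535.34 / 502.49 ≈ 53.269
Gain = 20 log₁₀(53.269) ≈ 34.53 dB
∠G = 5.36° − 5.71° = -0.35°

34.5 dB, -0.4°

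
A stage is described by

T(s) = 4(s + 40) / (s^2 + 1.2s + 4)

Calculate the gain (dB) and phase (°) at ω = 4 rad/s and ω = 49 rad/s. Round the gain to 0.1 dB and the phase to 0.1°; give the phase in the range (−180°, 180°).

ω = 4: 21.9 dB, -152.5°; ω = 49: -19.5 dB, -127.8°

At s = jω = j4:
zero (s+40): 40 + j4 → |·| = √(40²+4²) = √1616 ≈ 40.2, ∠ = arctan(4/40) ≈ 5.71°
quadratic: (j4)² + 1.2·j4 + 4 = -12 + j4.8 → |·| ≈ 12.924, ∠ ≈ 158.20°
|T| = 4 · 40.2 / 12.924 ≈ 12.442
Gain = 20 log₁₀(12.442) ≈ 21.90 dB
∠T = 5.71° − 158.20° = -152.49°

At s = jω = j49:
zero (s+40): 40 + j49 → |·| = √(40²+49²) = √4001 ≈ 63.253, ∠ = arctan(49/40) ≈ 50.77°
quadratic: (j49)² + 1.2·j49 + 4 = -2397 + j58.8 → |·| ≈ 2397.7, ∠ ≈ 178.59°
|T| = 4 · 63.253 / 2397.7 ≈ 0.10552
Gain = 20 log₁₀(0.10552) ≈ -19.53 dB
∠T = 50.77° − 178.59° = -127.82°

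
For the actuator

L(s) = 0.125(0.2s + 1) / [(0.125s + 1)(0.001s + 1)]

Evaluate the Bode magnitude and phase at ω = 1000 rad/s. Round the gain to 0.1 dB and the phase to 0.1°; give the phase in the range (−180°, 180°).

-17.0 dB, -44.8°

At ω = 1000 rad/s:
zero (1 + j1000·0.2) = 1 + j200 → |·| ≈ 200, ∠ ≈ 89.71°
pole (1 + j1000·0.125) = 1 + j125 → |·| ≈ 125, ∠ ≈ 89.54°
pole (1 + j1000·0.001) = 1 + j1 → |·| ≈ 1.4142, ∠ ≈ 45.00°
|L| = 0.125 · 200 / (125 · 1.4142) ≈ 0.14142
Gain = 20 log₁₀(0.14142) ≈ -16.99 dB
∠L = (89.71°) − (89.54° + 45.00°) = -44.83°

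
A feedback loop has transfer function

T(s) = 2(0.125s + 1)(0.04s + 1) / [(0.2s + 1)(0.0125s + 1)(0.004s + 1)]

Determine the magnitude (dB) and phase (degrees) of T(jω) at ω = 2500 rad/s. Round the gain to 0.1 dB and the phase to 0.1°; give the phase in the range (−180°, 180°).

At ω = 2500 rad/s:
zero (1 + j2500·0.125) = 1 + j312.5 → |·| ≈ 312.5, ∠ ≈ 89.82°
zero (1 + j2500·0.04) = 1 + j100 → |·| ≈ 100, ∠ ≈ 89.43°
pole (1 + j2500·0.2) = 1 + j500 → |·| ≈ 500, ∠ ≈ 89.89°
pole (1 + j2500·0.0125) = 1 + j31.25 → |·| ≈ 31.266, ∠ ≈ 88.17°
pole (1 + j2500·0.004) = 1 + j10 → |·| ≈ 10.05, ∠ ≈ 84.29°
|T| = 2 · 312.5 · 100 / (500 · 31.266 · 10.05) ≈ 0.39781
Gain = 20 log₁₀(0.39781) ≈ -8.01 dB
∠T = (89.82° + 89.43°) − (89.89° + 88.17° + 84.29°) = -83.10°

-8.0 dB, -83.1°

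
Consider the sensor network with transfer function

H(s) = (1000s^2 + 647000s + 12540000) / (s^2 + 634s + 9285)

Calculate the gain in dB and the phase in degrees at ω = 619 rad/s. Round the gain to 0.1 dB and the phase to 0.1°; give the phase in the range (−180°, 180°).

Substitute s = j619:
Numerator: 1000(j619)^2 + 647000(j619) + 12540000 = -370621000 + j400493000
Denominator: (j619)^2 + 634(j619) + 9285 = -373876 + j392446
|N| = √(370621000² + 400493000²) ≈ 5.4567e+08, ∠N ≈ 132.78°
|D| = √(373876² + 392446²) ≈ 5.4203e+05, ∠D ≈ 133.61°
|H| = 5.4567e+08 / 5.4203e+05 ≈ 1006.7
Gain = 20 log₁₀(1006.7) ≈ 60.06 dB
∠H = 132.78° − 133.61° = -0.83°

60.1 dB, -0.8°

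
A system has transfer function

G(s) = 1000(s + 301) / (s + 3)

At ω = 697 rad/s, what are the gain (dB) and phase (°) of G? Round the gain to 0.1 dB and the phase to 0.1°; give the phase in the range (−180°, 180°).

At s = jω = j697:
zero (s+301): 301 + j697 → |·| = √(301²+697²) = √576410 ≈ 759.22, ∠ = arctan(697/301) ≈ 66.64°
pole (s+3): 3 + j697 → |·| = √(3²+697²) = √485818 ≈ 697.01, ∠ = arctan(697/3) ≈ 89.75°
|G| = 1000 · 759.22 / 697.01 ≈ 1089.3
Gain = 20 log₁₀(1089.3) ≈ 60.74 dB
∠G = 66.64° − 89.75° = -23.11°

60.7 dB, -23.1°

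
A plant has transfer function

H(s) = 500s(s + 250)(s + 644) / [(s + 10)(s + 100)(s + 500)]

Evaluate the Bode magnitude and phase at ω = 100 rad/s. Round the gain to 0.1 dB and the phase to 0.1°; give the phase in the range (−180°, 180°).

At s = jω = j100:
zero (s+250): 250 + j100 → |·| = √(250²+100²) = √72500 ≈ 269.26, ∠ = arctan(100/250) ≈ 21.80°
zero (s+644): 644 + j100 → |·| = √(644²+100²) = √424736 ≈ 651.72, ∠ = arctan(100/644) ≈ 8.83°
zero at origin: s = j100 → |·| = 100, ∠ = 90.00°
pole (s+10): 10 + j100 → |·| = √(10²+100²) = √10100 ≈ 100.5, ∠ = arctan(100/10) ≈ 84.29°
pole (s+100): 100 + j100 → |·| = √(100²+100²) = √20000 ≈ 141.42, ∠ = arctan(100/100) ≈ 45.00°
pole (s+500): 500 + j100 → |·| = √(500²+100²) = √260000 ≈ 509.9, ∠ = arctan(100/500) ≈ 11.31°
|H| = 500 · 1.7548e+07 / 7.2471e+06 ≈ 1210.7
Gain = 20 log₁₀(1210.7) ≈ 61.66 dB
∠H = 120.63° − 140.60° = -19.97°

61.7 dB, -20.0°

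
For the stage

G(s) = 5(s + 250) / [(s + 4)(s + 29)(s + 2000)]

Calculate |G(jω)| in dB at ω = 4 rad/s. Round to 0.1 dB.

-48.5 dB

At s = jω = j4:
zero (s+250): 250 + j4 → |·| = √(250²+4²) = √62516 ≈ 250.03, ∠ = arctan(4/250) ≈ 0.92°
pole (s+4): 4 + j4 → |·| = √(4²+4²) = √32 ≈ 5.6569, ∠ = arctan(4/4) ≈ 45.00°
pole (s+29): 29 + j4 → |·| = √(29²+4²) = √857 ≈ 29.275, ∠ = arctan(4/29) ≈ 7.85°
pole (s+2000): 2000 + j4 → |·| = √(2000²+4²) = √4000016 ≈ 2000, ∠ = arctan(4/2000) ≈ 0.11°
|G| = 5 · 250.03 / 3.3121e+05 ≈ 0.0037745
Gain = 20 log₁₀(0.0037745) ≈ -48.46 dB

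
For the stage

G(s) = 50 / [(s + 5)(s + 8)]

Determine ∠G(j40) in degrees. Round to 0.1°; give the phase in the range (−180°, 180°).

At s = jω = j40:
pole (s+5): 5 + j40 → |·| = √(5²+40²) = √1625 ≈ 40.311, ∠ = arctan(40/5) ≈ 82.87°
pole (s+8): 8 + j40 → |·| = √(8²+40²) = √1664 ≈ 40.792, ∠ = arctan(40/8) ≈ 78.69°
∠G = 0.00° − 161.56° = -161.56°

-161.6°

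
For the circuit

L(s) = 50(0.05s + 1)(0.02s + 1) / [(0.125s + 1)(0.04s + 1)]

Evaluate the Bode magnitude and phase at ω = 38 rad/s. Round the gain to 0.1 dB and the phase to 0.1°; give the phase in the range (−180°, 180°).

23.7 dB, -35.3°

At ω = 38 rad/s:
zero (1 + j38·0.05) = 1 + j1.9 → |·| ≈ 2.1471, ∠ ≈ 62.24°
zero (1 + j38·0.02) = 1 + j0.76 → |·| ≈ 1.256, ∠ ≈ 37.23°
pole (1 + j38·0.125) = 1 + j4.75 → |·| ≈ 4.8541, ∠ ≈ 78.11°
pole (1 + j38·0.04) = 1 + j1.52 → |·| ≈ 1.8195, ∠ ≈ 56.66°
|L| = 50 · 2.1471 · 1.256 / (4.8541 · 1.8195) ≈ 15.267
Gain = 20 log₁₀(15.267) ≈ 23.68 dB
∠L = (62.24° + 37.23°) − (78.11° + 56.66°) = -35.30°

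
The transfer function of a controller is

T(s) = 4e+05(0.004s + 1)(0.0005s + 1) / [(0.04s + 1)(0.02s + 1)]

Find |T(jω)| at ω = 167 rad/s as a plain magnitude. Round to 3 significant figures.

At ω = 167 rad/s:
zero (1 + j167·0.004) = 1 + j0.668 → |·| ≈ 1.2026, ∠ ≈ 33.74°
zero (1 + j167·0.0005) = 1 + j0.0835 → |·| ≈ 1.0035, ∠ ≈ 4.77°
pole (1 + j167·0.04) = 1 + j6.68 → |·| ≈ 6.7544, ∠ ≈ 81.49°
pole (1 + j167·0.02) = 1 + j3.34 → |·| ≈ 3.4865, ∠ ≈ 73.33°
|T| = 4e+05 · 1.2026 · 1.0035 / (6.7544 · 3.4865) ≈ 20499

2.05e+04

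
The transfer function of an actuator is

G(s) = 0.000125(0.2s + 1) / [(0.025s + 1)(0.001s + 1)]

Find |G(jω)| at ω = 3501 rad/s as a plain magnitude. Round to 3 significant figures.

At ω = 3501 rad/s:
zero (1 + j3501·0.2) = 1 + j700.2 → |·| ≈ 700.2, ∠ ≈ 89.92°
pole (1 + j3501·0.025) = 1 + j87.525 → |·| ≈ 87.531, ∠ ≈ 89.35°
pole (1 + j3501·0.001) = 1 + j3.501 → |·| ≈ 3.641, ∠ ≈ 74.06°
|G| = 0.000125 · 700.2 / (87.531 · 3.641) ≈ 0.00027463

0.000275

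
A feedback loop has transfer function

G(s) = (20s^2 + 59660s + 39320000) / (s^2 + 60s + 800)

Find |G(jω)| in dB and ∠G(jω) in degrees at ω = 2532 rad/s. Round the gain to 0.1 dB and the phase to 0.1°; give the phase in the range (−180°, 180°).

Substitute s = j2532:
Numerator: 20(j2532)^2 + 59660(j2532) + 39320000 = -88900480 + j151059120
Denominator: (j2532)^2 + 60(j2532) + 800 = -6410224 + j151920
|N| = √(88900480² + 151059120²) ≈ 1.7528e+08, ∠N ≈ 120.48°
|D| = √(6410224² + 151920²) ≈ 6.412e+06, ∠D ≈ 178.64°
|G| = 1.7528e+08 / 6.412e+06 ≈ 27.336
Gain = 20 log₁₀(27.336) ≈ 28.73 dB
∠G = 120.48° − 178.64° = -58.16°

28.7 dB, -58.2°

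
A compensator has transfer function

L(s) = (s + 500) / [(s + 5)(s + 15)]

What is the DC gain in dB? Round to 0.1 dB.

16.5 dB

L(0) = 1·500 / (5·15) ≈ 6.6667
20 log₁₀(6.6667) ≈ 16.48 dB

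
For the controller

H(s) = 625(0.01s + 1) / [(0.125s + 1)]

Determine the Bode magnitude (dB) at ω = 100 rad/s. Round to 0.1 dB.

At ω = 100 rad/s:
zero (1 + j100·0.01) = 1 + j1 → |·| ≈ 1.4142, ∠ ≈ 45.00°
pole (1 + j100·0.125) = 1 + j12.5 → |·| ≈ 12.54, ∠ ≈ 85.43°
|H| = 625 · 1.4142 / (12.54) ≈ 70.484
Gain = 20 log₁₀(70.484) ≈ 36.96 dB

37.0 dB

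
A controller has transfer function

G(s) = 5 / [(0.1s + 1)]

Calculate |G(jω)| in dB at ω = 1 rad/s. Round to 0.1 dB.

At ω = 1 rad/s:
pole (1 + j1·0.1) = 1 + j0.1 → |·| ≈ 1.005, ∠ ≈ 5.71°
|G| = 5 · 1 / (1.005) ≈ 4.9751
Gain = 20 log₁₀(4.9751) ≈ 13.94 dB

13.9 dB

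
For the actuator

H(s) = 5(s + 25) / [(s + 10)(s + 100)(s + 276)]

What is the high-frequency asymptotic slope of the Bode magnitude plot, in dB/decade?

-40 dB/decade

Each pole contributes −20 dB/decade at high frequency; each zero contributes +20 dB/decade.
Net: 1 zero(s) − 3 pole(s) → -40 dB/decade.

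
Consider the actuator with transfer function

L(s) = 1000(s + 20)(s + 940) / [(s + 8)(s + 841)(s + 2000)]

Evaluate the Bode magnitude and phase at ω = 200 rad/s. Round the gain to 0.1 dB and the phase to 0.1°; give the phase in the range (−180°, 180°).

At s = jω = j200:
zero (s+20): 20 + j200 → |·| = √(20²+200²) = √40400 ≈ 201, ∠ = arctan(200/20) ≈ 84.29°
zero (s+940): 940 + j200 → |·| = √(940²+200²) = √923600 ≈ 961.04, ∠ = arctan(200/940) ≈ 12.01°
pole (s+8): 8 + j200 → |·| = √(8²+200²) = √40064 ≈ 200.16, ∠ = arctan(200/8) ≈ 87.71°
pole (s+841): 841 + j200 → |·| = √(841²+200²) = √747281 ≈ 864.45, ∠ = arctan(200/841) ≈ 13.38°
pole (s+2000): 2000 + j200 → |·| = √(2000²+200²) = √4040000 ≈ 2010, ∠ = arctan(200/2000) ≈ 5.71°
|L| = 1000 · 1.9317e+05 / 3.4779e+08 ≈ 0.55542
Gain = 20 log₁₀(0.55542) ≈ -5.11 dB
∠L = 96.30° − 106.80° = -10.50°

-5.1 dB, -10.5°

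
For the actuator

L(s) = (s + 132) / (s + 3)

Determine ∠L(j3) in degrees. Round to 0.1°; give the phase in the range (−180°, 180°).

At s = jω = j3:
zero (s+132): 132 + j3 → |·| = √(132²+3²) = √17433 ≈ 132.03, ∠ = arctan(3/132) ≈ 1.30°
pole (s+3): 3 + j3 → |·| = √(3²+3²) = √18 ≈ 4.2426, ∠ = arctan(3/3) ≈ 45.00°
∠L = 1.30° − 45.00° = -43.70°

-43.7°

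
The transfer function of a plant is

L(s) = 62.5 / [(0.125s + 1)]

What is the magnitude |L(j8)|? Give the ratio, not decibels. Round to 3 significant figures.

44.2

At ω = 8 rad/s:
pole (1 + j8·0.125) = 1 + j1 → |·| ≈ 1.4142, ∠ ≈ 45.00°
|L| = 62.5 · 1 / (1.4142) ≈ 44.195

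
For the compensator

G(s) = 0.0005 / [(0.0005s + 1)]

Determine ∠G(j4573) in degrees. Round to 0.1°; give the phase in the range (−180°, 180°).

At ω = 4573 rad/s:
pole (1 + j4573·0.0005) = 1 + j2.2865 → |·| ≈ 2.4956, ∠ ≈ 66.38°
∠G = (0°) − (66.38°) = -66.38°

-66.4°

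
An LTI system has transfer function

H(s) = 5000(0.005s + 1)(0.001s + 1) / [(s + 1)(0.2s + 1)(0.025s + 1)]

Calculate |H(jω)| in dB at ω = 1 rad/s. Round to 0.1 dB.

70.8 dB

At ω = 1 rad/s:
zero (1 + j1·0.005) = 1 + j0.005 → |·| ≈ 1, ∠ ≈ 0.29°
zero (1 + j1·0.001) = 1 + j0.001 → |·| ≈ 1, ∠ ≈ 0.06°
pole (1 + j1·1) = 1 + j1 → |·| ≈ 1.4142, ∠ ≈ 45.00°
pole (1 + j1·0.2) = 1 + j0.2 → |·| ≈ 1.0198, ∠ ≈ 11.31°
pole (1 + j1·0.025) = 1 + j0.025 → |·| ≈ 1.0003, ∠ ≈ 1.43°
|H| = 5000 · 1 · 1 / (1.4142 · 1.0198 · 1.0003) ≈ 3465.9
Gain = 20 log₁₀(3465.9) ≈ 70.80 dB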